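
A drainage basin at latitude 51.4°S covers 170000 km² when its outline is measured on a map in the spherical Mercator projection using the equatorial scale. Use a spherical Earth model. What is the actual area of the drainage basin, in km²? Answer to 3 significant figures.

66200 km²

Mercator is conformal, so the point scale is isotropic: h = k = sec φ = 1/cos φ.
Areal scale = k² = sec²φ = 1/cos²(51.4°) = 1/0.6239² = 2.569.
True area = apparent / (areal scale) = 170000 / 2.569 ≈ 66200 km².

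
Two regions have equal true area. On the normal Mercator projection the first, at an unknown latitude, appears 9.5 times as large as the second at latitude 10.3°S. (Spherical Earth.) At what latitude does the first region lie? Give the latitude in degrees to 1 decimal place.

For equal true areas on Mercator, apparent areas scale as sec²φ, so the ratio is cos²φ₂ / cos²φ₁.
cos²φ₂ / cos²φ₁ = 9.5  ⇒  cos φ₁ = cos 10.3° / √9.5 = 0.9839/3.082 = 0.3192.
φ₁ = arccos(0.3192) ≈ 71.4°.

71.4°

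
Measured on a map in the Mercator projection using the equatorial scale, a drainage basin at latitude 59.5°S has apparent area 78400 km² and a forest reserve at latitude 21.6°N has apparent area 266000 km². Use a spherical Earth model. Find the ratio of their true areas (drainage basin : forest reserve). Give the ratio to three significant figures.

0.0878

Mercator's areal exaggeration is sec²φ; hence true area = (apparent area) · cos²φ.
True area of drainage basin: 78400 × cos²(59.5°) = 78400 × 0.2576 = 20200 km².
True area of forest reserve: 266000 × cos²(21.6°) = 266000 × 0.8645 = 230000 km².
Ratio = 20200 / 230000 ≈ 0.0878.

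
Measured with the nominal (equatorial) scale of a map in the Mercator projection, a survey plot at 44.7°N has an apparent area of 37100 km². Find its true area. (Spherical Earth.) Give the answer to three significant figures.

18700 km²

Mercator is conformal, so the point scale is isotropic: h = k = sec φ = 1/cos φ.
Areal scale = k² = sec²φ = 1/cos²(44.7°) = 1/0.7108² = 1.979.
True area = apparent / (areal scale) = 37100 / 1.979 ≈ 18700 km².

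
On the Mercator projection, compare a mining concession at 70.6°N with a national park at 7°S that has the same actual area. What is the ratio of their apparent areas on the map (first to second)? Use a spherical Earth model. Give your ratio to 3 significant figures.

Mercator is conformal with k = sec φ, so areal scale = k² = sec²φ.
At 70.6°: sec²(70.6°) = 1/0.3322² = 9.064.
At 7°: sec²(7°) = 1/0.9925² = 1.015.
Ratio = 9.064/1.015 = cos²(7°)/cos²(70.6°) ≈ 8.93.

8.93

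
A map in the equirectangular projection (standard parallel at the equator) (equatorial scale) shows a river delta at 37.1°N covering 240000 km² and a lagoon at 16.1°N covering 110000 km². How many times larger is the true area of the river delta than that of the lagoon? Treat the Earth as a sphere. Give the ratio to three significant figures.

1.81

Plate carrée has h = 1 and k = sec φ, giving areal scale sec φ; true area = (apparent area) · cos φ.
True area of river delta: 240000 × cos(37.1°) = 240000 × 0.7976 = 191400 km².
True area of lagoon: 110000 × cos(16.1°) = 110000 × 0.9608 = 105700 km².
Ratio = 191400 / 105700 ≈ 1.81.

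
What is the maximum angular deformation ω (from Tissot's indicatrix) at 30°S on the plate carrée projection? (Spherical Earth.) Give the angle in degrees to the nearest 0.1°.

In the plate carrée (x = Rλ, y = Rφ), meridians are true-scale (h = 1) and parallels are stretched by k = sec φ.
At 30°: h = 1.000, k = 1.155; principal scales a = 1.155, b = 1.000.
sin(ω/2) = (a − b)/(a + b) = 0.1547/2.155 = 0.07180, so ω = 2 arcsin(0.07180) ≈ 8.2°.

8.2°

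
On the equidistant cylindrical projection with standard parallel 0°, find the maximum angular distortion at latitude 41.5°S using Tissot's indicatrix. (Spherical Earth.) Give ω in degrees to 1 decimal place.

For the equirectangular projection with φ₀ = 0 (plate carrée), h = 1 along meridians and k = sec φ along parallels.
At 41.5°: h = 1.000, k = 1.335; principal scales a = 1.335, b = 1.000.
sin(ω/2) = (a − b)/(a + b) = 0.3352/2.335 = 0.1435, so ω = 2 arcsin(0.1435) ≈ 16.5°.

16.5°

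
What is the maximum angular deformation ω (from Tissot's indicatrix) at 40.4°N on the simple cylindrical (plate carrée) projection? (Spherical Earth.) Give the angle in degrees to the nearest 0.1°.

For the equirectangular projection with φ₀ = 0 (plate carrée), h = 1 along meridians and k = sec φ along parallels.
At 40.4°: h = 1.000, k = 1.313; principal scales a = 1.313, b = 1.000.
sin(ω/2) = (a − b)/(a + b) = 0.3131/2.313 = 0.1354, so ω = 2 arcsin(0.1354) ≈ 15.6°.

15.6°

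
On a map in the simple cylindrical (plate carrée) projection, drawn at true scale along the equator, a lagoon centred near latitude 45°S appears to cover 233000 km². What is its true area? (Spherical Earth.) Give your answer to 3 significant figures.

165000 km²

In the plate carrée (x = Rλ, y = Rφ), meridians are true-scale (h = 1) and parallels are stretched by k = sec φ.
Areal scale = h·k = 1 × sec φ; at 45°, h = 1.000, k = 1.414, so h·k = 1.414.
True area = apparent / (areal scale) = 233000 / 1.414 ≈ 165000 km².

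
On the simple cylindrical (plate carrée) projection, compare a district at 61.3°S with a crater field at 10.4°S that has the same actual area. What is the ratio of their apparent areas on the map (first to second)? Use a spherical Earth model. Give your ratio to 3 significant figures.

2.05

For the equirectangular projection with φ₀ = 0 (plate carrée), h = 1 along meridians and k = sec φ along parallels.
Areal scale at 61.3°: h·k = 1.000 × 2.082 = 2.082.
Areal scale at 10.4°: h·k = 1.000 × 1.017 = 1.017.
Ratio = 2.082/1.017 ≈ 2.05.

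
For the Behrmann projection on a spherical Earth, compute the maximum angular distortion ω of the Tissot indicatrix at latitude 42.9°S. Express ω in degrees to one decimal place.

19.1°

Behrmann is a cylindrical equal-area projection with standard parallels at ±30°. A cylindrical equal-area projection with standard parallel φ₀ has meridian scale h = cos φ / cos φ₀ and parallel scale k = cos φ₀ / cos φ (so areas are preserved, h·k = 1).
At 42.9°: h = 0.8459, k = 1.182; principal scales a = 1.182, b = 0.8459.
sin(ω/2) = (a − b)/(a + b) = 0.3364/2.028 = 0.1658, so ω = 2 arcsin(0.1658) ≈ 19.1°.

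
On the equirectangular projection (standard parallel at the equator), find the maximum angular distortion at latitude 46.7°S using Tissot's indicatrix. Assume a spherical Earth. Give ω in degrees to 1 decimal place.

21.5°

Plate carrée maps x = Rλ, y = Rφ. The meridian scale is h = 1 and the parallel scale is k = 1/cos φ = sec φ.
At 46.7°: h = 1.000, k = 1.458; principal scales a = 1.458, b = 1.000.
sin(ω/2) = (a − b)/(a + b) = 0.4581/2.458 = 0.1864, so ω = 2 arcsin(0.1864) ≈ 21.5°.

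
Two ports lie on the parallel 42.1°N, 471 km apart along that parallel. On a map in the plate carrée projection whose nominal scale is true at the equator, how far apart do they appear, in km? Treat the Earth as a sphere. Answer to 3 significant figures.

635 km

Plate carrée maps x = Rλ, y = Rφ. The meridian scale is h = 1 and the parallel scale is k = 1/cos φ = sec φ.
Along the parallel, k = sec 42.1° = 1/0.7420 = 1.348.
Map distance = 471 × 1.348 ≈ 635 km.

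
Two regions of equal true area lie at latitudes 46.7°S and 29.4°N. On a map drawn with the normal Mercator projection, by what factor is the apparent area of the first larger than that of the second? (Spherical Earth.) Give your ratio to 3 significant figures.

1.61

Mercator areal scale is sec²φ.
At 46.7°: sec²(46.7°) = 1/0.6858² = 2.126.
At 29.4°: sec²(29.4°) = 1/0.8712² = 1.317.
Ratio = 2.126/1.317 = cos²(29.4°)/cos²(46.7°) ≈ 1.61.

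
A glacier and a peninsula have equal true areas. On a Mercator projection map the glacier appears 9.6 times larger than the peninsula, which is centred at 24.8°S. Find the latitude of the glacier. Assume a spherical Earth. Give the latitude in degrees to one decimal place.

Mercator areal scale is sec²φ, so apparent-area ratio = sec²φ₁ / sec²φ₂ = cos²φ₂ / cos²φ₁.
cos²φ₂ / cos²φ₁ = 9.6  ⇒  cos φ₁ = cos 24.8° / √9.6 = 0.9078/3.098 = 0.2930.
φ₁ = arccos(0.2930) ≈ 73.0°.

73.0°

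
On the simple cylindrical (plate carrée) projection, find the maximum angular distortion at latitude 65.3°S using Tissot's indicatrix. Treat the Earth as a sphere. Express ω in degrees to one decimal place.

For the equirectangular projection with φ₀ = 0 (plate carrée), h = 1 along meridians and k = sec φ along parallels.
At 65.3°: h = 1.000, k = 2.393; principal scales a = 2.393, b = 1.000.
sin(ω/2) = (a − b)/(a + b) = 1.393/3.393 = 0.4106, so ω = 2 arcsin(0.4106) ≈ 48.5°.

48.5°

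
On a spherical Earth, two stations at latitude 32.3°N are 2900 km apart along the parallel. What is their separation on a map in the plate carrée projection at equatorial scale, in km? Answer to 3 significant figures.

In the plate carrée (x = Rλ, y = Rφ), meridians are true-scale (h = 1) and parallels are stretched by k = sec φ.
Along the parallel, k = sec 32.3° = 1/0.8453 = 1.183.
Map distance = 2900 × 1.183 ≈ 3430 km.

3430 km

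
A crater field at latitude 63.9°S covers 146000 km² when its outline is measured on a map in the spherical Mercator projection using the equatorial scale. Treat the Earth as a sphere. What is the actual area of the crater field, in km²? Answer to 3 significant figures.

Mercator is conformal, so the point scale is isotropic: h = k = sec φ = 1/cos φ.
Areal scale = k² = sec²φ = 1/cos²(63.9°) = 1/0.4399² = 5.167.
True area = apparent / (areal scale) = 146000 / 5.167 ≈ 28300 km².

28300 km²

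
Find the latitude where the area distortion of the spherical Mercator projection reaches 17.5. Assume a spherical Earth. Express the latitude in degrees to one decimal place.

76.2°

Mercator areal scale is sec²φ.
sec²φ = 17.5  ⇒  cos²φ = 0.05714  ⇒  cos φ = 0.2390.
φ = arccos(0.2390) ≈ 76.2°.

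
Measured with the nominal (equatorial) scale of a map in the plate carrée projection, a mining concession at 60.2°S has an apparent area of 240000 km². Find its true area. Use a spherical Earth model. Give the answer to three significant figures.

For the equirectangular projection with φ₀ = 0 (plate carrée), h = 1 along meridians and k = sec φ along parallels.
Areal scale = h·k = 1 × sec φ; at 60.2°, h = 1.000, k = 2.012, so h·k = 2.012.
True area = apparent / (areal scale) = 240000 / 2.012 ≈ 119000 km².

119000 km²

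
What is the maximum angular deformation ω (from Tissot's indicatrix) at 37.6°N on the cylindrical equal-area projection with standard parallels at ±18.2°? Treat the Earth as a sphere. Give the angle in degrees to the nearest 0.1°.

A cylindrical equal-area projection with standard parallel φ₀ has meridian scale h = cos φ / cos φ₀ and parallel scale k = cos φ₀ / cos φ (so areas are preserved, h·k = 1).
At 37.6°: h = 0.8340, k = 1.199; principal scales a = 1.199, b = 0.8340.
sin(ω/2) = (a − b)/(a + b) = 0.3650/2.033 = 0.1795, so ω = 2 arcsin(0.1795) ≈ 20.7°.

20.7°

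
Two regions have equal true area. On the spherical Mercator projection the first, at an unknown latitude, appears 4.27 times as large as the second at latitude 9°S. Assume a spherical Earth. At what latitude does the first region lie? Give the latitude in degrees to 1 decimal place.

On Mercator, (apparent₁)/(apparent₂) = sec²φ₁ / sec²φ₂ when true areas are equal.
cos²φ₂ / cos²φ₁ = 4.27  ⇒  cos φ₁ = cos 9° / √4.27 = 0.9877/2.066 = 0.4780.
φ₁ = arccos(0.4780) ≈ 61.4°.

61.4°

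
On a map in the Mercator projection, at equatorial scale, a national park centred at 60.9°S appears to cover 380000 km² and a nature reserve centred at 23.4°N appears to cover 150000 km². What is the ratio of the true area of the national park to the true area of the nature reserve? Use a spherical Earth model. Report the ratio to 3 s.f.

Since Mercator area scale is 1/cos²φ, the true area equals the apparent area multiplied by cos²φ.
True area of national park: 380000 × cos²(60.9°) = 380000 × 0.2365 = 89880 km².
True area of nature reserve: 150000 × cos²(23.4°) = 150000 × 0.8423 = 126300 km².
Ratio = 89880 / 126300 ≈ 0.711.

0.711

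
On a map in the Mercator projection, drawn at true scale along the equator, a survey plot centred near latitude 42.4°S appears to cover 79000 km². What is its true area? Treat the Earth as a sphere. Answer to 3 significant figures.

43100 km²

Mercator is conformal, so the point scale is isotropic: h = k = sec φ = 1/cos φ.
Areal scale = k² = sec²φ = 1/cos²(42.4°) = 1/0.7385² = 1.834.
True area = apparent / (areal scale) = 79000 / 1.834 ≈ 43100 km².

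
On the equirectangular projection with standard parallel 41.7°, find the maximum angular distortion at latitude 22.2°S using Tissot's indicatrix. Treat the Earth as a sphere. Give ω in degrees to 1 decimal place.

With standard parallel φ₀ = 41.7°, the equirectangular projection gives x = Rλ cos φ₀, y = Rφ, so h = 1 and k = cos 41.7° / cos φ.
At 22.2°: h = 1.000, k = 0.8064; principal scales a = 1.000, b = 0.8064.
sin(ω/2) = (a − b)/(a + b) = 0.1936/1.806 = 0.1072, so ω = 2 arcsin(0.1072) ≈ 12.3°.

12.3°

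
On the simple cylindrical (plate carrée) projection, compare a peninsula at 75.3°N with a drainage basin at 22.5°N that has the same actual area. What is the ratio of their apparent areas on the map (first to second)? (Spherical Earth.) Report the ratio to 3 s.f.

3.64

For the equirectangular projection with φ₀ = 0 (plate carrée), h = 1 along meridians and k = sec φ along parallels.
Areal scale at 75.3°: h·k = 1.000 × 3.941 = 3.941.
Areal scale at 22.5°: h·k = 1.000 × 1.082 = 1.082.
Ratio = 3.941/1.082 ≈ 3.64.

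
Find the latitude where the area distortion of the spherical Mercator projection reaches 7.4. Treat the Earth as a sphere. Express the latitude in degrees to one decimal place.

Mercator areal scale is sec²φ.
sec²φ = 7.4  ⇒  cos²φ = 0.1351  ⇒  cos φ = 0.3676.
φ = arccos(0.3676) ≈ 68.4°.

68.4°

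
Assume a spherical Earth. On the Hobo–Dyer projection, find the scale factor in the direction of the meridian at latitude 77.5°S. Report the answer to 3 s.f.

0.273

The Hobo–Dyer projection is cylindrical equal-area with φ₀ = 37.5°. A cylindrical equal-area projection with standard parallel φ₀ has meridian scale h = cos φ / cos φ₀ and parallel scale k = cos φ₀ / cos φ (so areas are preserved, h·k = 1).
h = cos 77.5° / cos 37.5° = 0.2164/0.7934 = 0.2728.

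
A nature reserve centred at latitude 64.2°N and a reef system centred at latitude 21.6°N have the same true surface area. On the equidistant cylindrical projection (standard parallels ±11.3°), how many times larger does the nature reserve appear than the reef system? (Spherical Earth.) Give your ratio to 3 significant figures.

The equidistant cylindrical projection with φ₀ = 11.3° has h = 1 (meridians true) and k = cos φ₀ / cos φ along parallels.
Areal scale at 64.2°: h·k = 1.000 × 2.253 = 2.253.
Areal scale at 21.6°: h·k = 1.000 × 1.055 = 1.055.
Ratio = 2.253/1.055 ≈ 2.14.

2.14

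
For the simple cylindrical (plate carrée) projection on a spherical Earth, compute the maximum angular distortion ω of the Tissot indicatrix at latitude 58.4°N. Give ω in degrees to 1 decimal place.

36.4°

Plate carrée maps x = Rλ, y = Rφ. The meridian scale is h = 1 and the parallel scale is k = 1/cos φ = sec φ.
At 58.4°: h = 1.000, k = 1.908; principal scales a = 1.908, b = 1.000.
sin(ω/2) = (a − b)/(a + b) = 0.9084/2.908 = 0.3123, so ω = 2 arcsin(0.3123) ≈ 36.4°.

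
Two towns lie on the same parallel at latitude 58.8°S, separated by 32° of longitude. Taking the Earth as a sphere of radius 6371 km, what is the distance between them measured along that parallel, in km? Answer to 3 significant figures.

1840 km

Arc length along a parallel = R cos φ · Δλ (with Δλ in radians).
= 6371 × cos 58.8° × (32° × π/180) = 6371 × 0.5180 × 0.5585 ≈ 1840 km.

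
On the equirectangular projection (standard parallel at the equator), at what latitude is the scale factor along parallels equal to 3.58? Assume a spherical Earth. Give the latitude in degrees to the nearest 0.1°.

73.8°

Plate carrée: h = 1, k = sec φ along parallels.
sec φ = 3.58  ⇒  cos φ = 0.2793  ⇒  φ ≈ 73.8°.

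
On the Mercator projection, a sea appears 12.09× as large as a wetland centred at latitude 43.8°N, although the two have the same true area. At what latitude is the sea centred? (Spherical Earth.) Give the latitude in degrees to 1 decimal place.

78.0°

On Mercator, (apparent₁)/(apparent₂) = sec²φ₁ / sec²φ₂ when true areas are equal.
cos²φ₂ / cos²φ₁ = 12.09  ⇒  cos φ₁ = cos 43.8° / √12.09 = 0.7218/3.477 = 0.2076.
φ₁ = arccos(0.2076) ≈ 78.0°.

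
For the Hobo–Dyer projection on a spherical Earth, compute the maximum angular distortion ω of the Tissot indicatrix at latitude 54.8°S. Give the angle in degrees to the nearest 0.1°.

The Hobo–Dyer projection is cylindrical equal-area with φ₀ = 37.5°. For cylindrical equal-area with standard parallel φ₀, h = cos φ / cos φ₀ and k = cos φ₀ / cos φ, so h·k = 1.
At 54.8°: h = 0.7266, k = 1.376; principal scales a = 1.376, b = 0.7266.
sin(ω/2) = (a − b)/(a + b) = 0.6497/2.103 = 0.3090, so ω = 2 arcsin(0.3090) ≈ 36.0°.

36.0°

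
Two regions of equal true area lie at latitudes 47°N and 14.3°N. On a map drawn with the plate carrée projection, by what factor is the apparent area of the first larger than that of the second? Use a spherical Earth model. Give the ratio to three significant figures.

1.42

In the plate carrée (x = Rλ, y = Rφ), meridians are true-scale (h = 1) and parallels are stretched by k = sec φ.
Areal scale at 47°: h·k = 1.000 × 1.466 = 1.466.
Areal scale at 14.3°: h·k = 1.000 × 1.032 = 1.032.
Ratio = 1.466/1.032 ≈ 1.42.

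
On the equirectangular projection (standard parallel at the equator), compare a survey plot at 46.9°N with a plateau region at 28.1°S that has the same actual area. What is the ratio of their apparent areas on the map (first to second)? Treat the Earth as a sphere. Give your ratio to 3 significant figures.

For the equirectangular projection with φ₀ = 0 (plate carrée), h = 1 along meridians and k = sec φ along parallels.
Areal scale at 46.9°: h·k = 1.000 × 1.464 = 1.464.
Areal scale at 28.1°: h·k = 1.000 × 1.134 = 1.134.
Ratio = 1.464/1.134 ≈ 1.29.

1.29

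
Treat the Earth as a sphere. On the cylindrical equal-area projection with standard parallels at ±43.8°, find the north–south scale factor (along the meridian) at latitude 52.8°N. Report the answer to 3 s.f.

0.838

Cylindrical equal-area (φ₀ = 43.8°): h = cos φ / cos 43.8° along meridians, k = cos 43.8° / cos φ along parallels; h·k = 1.
h = cos 52.8° / cos 43.8° = 0.6046/0.7218 = 0.8377.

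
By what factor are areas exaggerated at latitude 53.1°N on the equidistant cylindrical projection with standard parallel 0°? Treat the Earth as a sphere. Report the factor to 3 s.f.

For the equirectangular projection with φ₀ = 0 (plate carrée), h = 1 along meridians and k = sec φ along parallels.
Areal scale = h·k = 1 × sec φ; at 53.1°, h = 1.000, k = 1.666, so h·k = 1.666.

1.67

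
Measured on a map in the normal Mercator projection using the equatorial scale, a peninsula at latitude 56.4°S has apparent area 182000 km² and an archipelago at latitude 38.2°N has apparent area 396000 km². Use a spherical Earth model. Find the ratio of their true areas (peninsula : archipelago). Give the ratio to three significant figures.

0.228

On Mercator the areal scale is sec²φ, so true area = apparent × cos²φ.
True area of peninsula: 182000 × cos²(56.4°) = 182000 × 0.3062 = 55740 km².
True area of archipelago: 396000 × cos²(38.2°) = 396000 × 0.6176 = 244600 km².
Ratio = 55740 / 244600 ≈ 0.228.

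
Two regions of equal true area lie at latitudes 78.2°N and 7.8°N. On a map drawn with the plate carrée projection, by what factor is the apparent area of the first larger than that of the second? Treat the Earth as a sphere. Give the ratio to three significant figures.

Plate carrée maps x = Rλ, y = Rφ. The meridian scale is h = 1 and the parallel scale is k = 1/cos φ = sec φ.
Areal scale at 78.2°: h·k = 1.000 × 4.890 = 4.890.
Areal scale at 7.8°: h·k = 1.000 × 1.009 = 1.009.
Ratio = 4.890/1.009 ≈ 4.84.

4.84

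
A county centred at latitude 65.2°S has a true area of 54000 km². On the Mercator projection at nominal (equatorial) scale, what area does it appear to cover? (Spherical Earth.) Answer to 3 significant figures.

307000 km²

Mercator is conformal, so the point scale is isotropic: h = k = sec φ = 1/cos φ.
Areal scale = k² = sec²φ = 1/cos²(65.2°) = 1/0.4195² = 5.684.
Apparent area = 54000 × 5.684 ≈ 307000 km².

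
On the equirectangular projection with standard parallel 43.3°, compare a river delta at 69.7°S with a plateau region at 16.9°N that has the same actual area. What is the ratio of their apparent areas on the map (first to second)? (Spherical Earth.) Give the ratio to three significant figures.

2.76

The equidistant cylindrical projection with φ₀ = 43.3° has h = 1 (meridians true) and k = cos φ₀ / cos φ along parallels.
Areal scale at 69.7°: h·k = 1.000 × 2.098 = 2.098.
Areal scale at 16.9°: h·k = 1.000 × 0.7606 = 0.7606.
Ratio = 2.098/0.7606 ≈ 2.76.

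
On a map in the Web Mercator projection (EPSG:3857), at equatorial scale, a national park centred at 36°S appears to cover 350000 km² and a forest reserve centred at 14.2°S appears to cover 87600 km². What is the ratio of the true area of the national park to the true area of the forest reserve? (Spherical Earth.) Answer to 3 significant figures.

Mercator's areal exaggeration is sec²φ; hence true area = (apparent area) · cos²φ.
True area of national park: 350000 × cos²(36°) = 350000 × 0.6545 = 229100 km².
True area of forest reserve: 87600 × cos²(14.2°) = 87600 × 0.9398 = 82330 km².
Ratio = 229100 / 82330 ≈ 2.78.

2.78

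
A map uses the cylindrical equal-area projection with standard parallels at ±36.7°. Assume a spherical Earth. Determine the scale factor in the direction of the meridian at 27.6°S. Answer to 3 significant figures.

1.11

A cylindrical equal-area projection with standard parallel φ₀ has meridian scale h = cos φ / cos φ₀ and parallel scale k = cos φ₀ / cos φ (so areas are preserved, h·k = 1).
h = cos 27.6° / cos 36.7° = 0.8862/0.8018 = 1.105.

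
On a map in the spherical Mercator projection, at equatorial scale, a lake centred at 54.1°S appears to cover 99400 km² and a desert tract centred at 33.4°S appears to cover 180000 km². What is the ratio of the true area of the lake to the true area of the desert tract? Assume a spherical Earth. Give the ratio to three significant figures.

On Mercator the areal scale is sec²φ, so true area = apparent × cos²φ.
True area of lake: 99400 × cos²(54.1°) = 99400 × 0.3438 = 34180 km².
True area of desert tract: 180000 × cos²(33.4°) = 180000 × 0.6970 = 125500 km².
Ratio = 34180 / 125500 ≈ 0.272.

0.272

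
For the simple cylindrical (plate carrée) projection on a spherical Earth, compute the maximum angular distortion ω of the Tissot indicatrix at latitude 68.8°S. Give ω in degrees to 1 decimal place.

55.9°

For the equirectangular projection with φ₀ = 0 (plate carrée), h = 1 along meridians and k = sec φ along parallels.
At 68.8°: h = 1.000, k = 2.765; principal scales a = 2.765, b = 1.000.
sin(ω/2) = (a − b)/(a + b) = 1.765/3.765 = 0.4688, so ω = 2 arcsin(0.4688) ≈ 55.9°.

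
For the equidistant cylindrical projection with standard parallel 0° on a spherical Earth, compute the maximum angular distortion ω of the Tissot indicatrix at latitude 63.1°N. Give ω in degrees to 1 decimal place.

44.3°

For the equirectangular projection with φ₀ = 0 (plate carrée), h = 1 along meridians and k = sec φ along parallels.
At 63.1°: h = 1.000, k = 2.210; principal scales a = 2.210, b = 1.000.
sin(ω/2) = (a − b)/(a + b) = 1.210/3.210 = 0.3770, so ω = 2 arcsin(0.3770) ≈ 44.3°.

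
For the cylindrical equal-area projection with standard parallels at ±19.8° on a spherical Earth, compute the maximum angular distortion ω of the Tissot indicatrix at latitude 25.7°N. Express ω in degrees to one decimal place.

Cylindrical equal-area (φ₀ = 19.8°): h = cos φ / cos 19.8° along meridians, k = cos 19.8° / cos φ along parallels; h·k = 1.
At 25.7°: h = 0.9577, k = 1.044; principal scales a = 1.044, b = 0.9577.
sin(ω/2) = (a − b)/(a + b) = 0.08648/2.002 = 0.04320, so ω = 2 arcsin(0.04320) ≈ 5.0°.

5.0°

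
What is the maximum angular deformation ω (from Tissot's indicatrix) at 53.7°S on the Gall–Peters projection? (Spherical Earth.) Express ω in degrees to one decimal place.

Gall–Peters is a cylindrical equal-area projection with standard parallels at ±45°. A cylindrical equal-area projection with standard parallel φ₀ has meridian scale h = cos φ / cos φ₀ and parallel scale k = cos φ₀ / cos φ (so areas are preserved, h·k = 1).
At 53.7°: h = 0.8372, k = 1.194; principal scales a = 1.194, b = 0.8372.
sin(ω/2) = (a − b)/(a + b) = 0.3572/2.032 = 0.1758, so ω = 2 arcsin(0.1758) ≈ 20.3°.

20.3°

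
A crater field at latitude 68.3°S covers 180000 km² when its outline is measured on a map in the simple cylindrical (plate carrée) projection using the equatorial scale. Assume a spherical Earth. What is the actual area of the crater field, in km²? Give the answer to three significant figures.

In the plate carrée (x = Rλ, y = Rφ), meridians are true-scale (h = 1) and parallels are stretched by k = sec φ.
Areal scale = h·k = 1 × sec φ; at 68.3°, h = 1.000, k = 2.705, so h·k = 2.705.
True area = apparent / (areal scale) = 180000 / 2.705 ≈ 66600 km².

66600 km²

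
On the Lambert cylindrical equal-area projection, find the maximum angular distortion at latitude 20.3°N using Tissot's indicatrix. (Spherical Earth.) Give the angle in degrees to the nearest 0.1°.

7.3°

The Lambert cylindrical equal-area projection is the cylindrical equal-area projection with its standard parallel at the equator (φ₀ = 0). Cylindrical equal-area (φ₀ = 0°): h = cos φ / cos 0° along meridians, k = cos 0° / cos φ along parallels; h·k = 1.
At 20.3°: h = 0.9379, k = 1.066; principal scales a = 1.066, b = 0.9379.
sin(ω/2) = (a − b)/(a + b) = 0.1283/2.004 = 0.06404, so ω = 2 arcsin(0.06404) ≈ 7.3°.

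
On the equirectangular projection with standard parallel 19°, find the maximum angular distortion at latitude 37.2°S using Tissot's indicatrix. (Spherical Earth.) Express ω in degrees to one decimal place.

With standard parallel φ₀ = 19°, the equirectangular projection gives x = Rλ cos φ₀, y = Rφ, so h = 1 and k = cos 19° / cos φ.
At 37.2°: h = 1.000, k = 1.187; principal scales a = 1.187, b = 1.000.
sin(ω/2) = (a − b)/(a + b) = 0.1870/2.187 = 0.08552, so ω = 2 arcsin(0.08552) ≈ 9.8°.

9.8°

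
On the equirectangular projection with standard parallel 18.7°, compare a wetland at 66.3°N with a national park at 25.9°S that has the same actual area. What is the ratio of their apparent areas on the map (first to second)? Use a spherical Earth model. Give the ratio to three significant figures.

2.24

With standard parallel φ₀ = 18.7°, the equirectangular projection gives x = Rλ cos φ₀, y = Rφ, so h = 1 and k = cos 18.7° / cos φ.
Areal scale at 66.3°: h·k = 1.000 × 2.357 = 2.357.
Areal scale at 25.9°: h·k = 1.000 × 1.053 = 1.053.
Ratio = 2.357/1.053 ≈ 2.24.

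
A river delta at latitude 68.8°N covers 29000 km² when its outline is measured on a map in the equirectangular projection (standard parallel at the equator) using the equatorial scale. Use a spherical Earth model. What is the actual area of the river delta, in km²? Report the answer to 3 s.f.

10500 km²

For the equirectangular projection with φ₀ = 0 (plate carrée), h = 1 along meridians and k = sec φ along parallels.
Areal scale = h·k = 1 × sec φ; at 68.8°, h = 1.000, k = 2.765, so h·k = 2.765.
True area = apparent / (areal scale) = 29000 / 2.765 ≈ 10500 km².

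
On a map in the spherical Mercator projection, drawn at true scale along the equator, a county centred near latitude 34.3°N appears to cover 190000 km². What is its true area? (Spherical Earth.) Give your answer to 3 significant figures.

130000 km²

Mercator is conformal, so the point scale is isotropic: h = k = sec φ = 1/cos φ.
Areal scale = k² = sec²φ = 1/cos²(34.3°) = 1/0.8261² = 1.465.
True area = apparent / (areal scale) = 190000 / 1.465 ≈ 130000 km².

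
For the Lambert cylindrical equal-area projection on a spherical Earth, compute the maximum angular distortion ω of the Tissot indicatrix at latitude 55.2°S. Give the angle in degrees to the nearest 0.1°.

61.1°

The Lambert cylindrical equal-area projection is the cylindrical equal-area projection with its standard parallel at the equator (φ₀ = 0). A cylindrical equal-area projection with standard parallel φ₀ has meridian scale h = cos φ / cos φ₀ and parallel scale k = cos φ₀ / cos φ (so areas are preserved, h·k = 1).
At 55.2°: h = 0.5707, k = 1.752; principal scales a = 1.752, b = 0.5707.
sin(ω/2) = (a − b)/(a + b) = 1.181/2.323 = 0.5086, so ω = 2 arcsin(0.5086) ≈ 61.1°.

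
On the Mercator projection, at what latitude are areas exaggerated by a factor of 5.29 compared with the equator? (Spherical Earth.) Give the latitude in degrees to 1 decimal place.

Mercator areal scale is sec²φ.
sec²φ = 5.29  ⇒  cos²φ = 0.1890  ⇒  cos φ = 0.4348.
φ = arccos(0.4348) ≈ 64.2°.

64.2°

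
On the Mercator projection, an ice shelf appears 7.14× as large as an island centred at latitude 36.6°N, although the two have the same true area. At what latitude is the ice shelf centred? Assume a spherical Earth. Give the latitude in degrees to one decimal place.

72.5°

For equal true areas on Mercator, apparent areas scale as sec²φ, so the ratio is cos²φ₂ / cos²φ₁.
cos²φ₂ / cos²φ₁ = 7.14  ⇒  cos φ₁ = cos 36.6° / √7.14 = 0.8028/2.672 = 0.3004.
φ₁ = arccos(0.3004) ≈ 72.5°.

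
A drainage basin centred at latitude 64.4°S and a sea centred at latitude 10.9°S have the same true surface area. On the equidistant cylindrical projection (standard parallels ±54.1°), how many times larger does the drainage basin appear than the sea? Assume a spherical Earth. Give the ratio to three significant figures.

In the equirectangular projection with standard parallel φ₀ = 54.1° (x = Rλ cos φ₀, y = Rφ), meridians are true-scale (h = 1) and the parallel scale is k = cos φ₀ / cos φ.
Areal scale at 64.4°: h·k = 1.000 × 1.357 = 1.357.
Areal scale at 10.9°: h·k = 1.000 × 0.5971 = 0.5971.
Ratio = 1.357/0.5971 ≈ 2.27.

2.27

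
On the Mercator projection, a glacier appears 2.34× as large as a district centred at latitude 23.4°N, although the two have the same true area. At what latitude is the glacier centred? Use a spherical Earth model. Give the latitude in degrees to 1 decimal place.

On Mercator, (apparent₁)/(apparent₂) = sec²φ₁ / sec²φ₂ when true areas are equal.
cos²φ₂ / cos²φ₁ = 2.34  ⇒  cos φ₁ = cos 23.4° / √2.34 = 0.9178/1.530 = 0.6000.
φ₁ = arccos(0.6000) ≈ 53.1°.

53.1°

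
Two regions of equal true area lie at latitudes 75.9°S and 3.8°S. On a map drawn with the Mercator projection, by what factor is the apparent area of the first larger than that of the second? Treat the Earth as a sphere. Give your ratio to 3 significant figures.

Mercator areal scale is sec²φ.
At 75.9°: sec²(75.9°) = 1/0.2436² = 16.85.
At 3.8°: sec²(3.8°) = 1/0.9978² = 1.004.
Ratio = 16.85/1.004 = cos²(3.8°)/cos²(75.9°) ≈ 16.8.

16.8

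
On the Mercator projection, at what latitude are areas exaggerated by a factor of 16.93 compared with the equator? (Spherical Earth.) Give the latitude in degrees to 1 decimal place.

75.9°

Mercator areal scale is sec²φ.
sec²φ = 16.93  ⇒  cos²φ = 0.05907  ⇒  cos φ = 0.2430.
φ = arccos(0.2430) ≈ 75.9°.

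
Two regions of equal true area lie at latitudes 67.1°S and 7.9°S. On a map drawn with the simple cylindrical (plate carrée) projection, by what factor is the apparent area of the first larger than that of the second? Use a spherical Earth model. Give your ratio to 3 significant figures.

Plate carrée maps x = Rλ, y = Rφ. The meridian scale is h = 1 and the parallel scale is k = 1/cos φ = sec φ.
Areal scale at 67.1°: h·k = 1.000 × 2.570 = 2.570.
Areal scale at 7.9°: h·k = 1.000 × 1.010 = 1.010.
Ratio = 2.570/1.010 ≈ 2.55.

2.55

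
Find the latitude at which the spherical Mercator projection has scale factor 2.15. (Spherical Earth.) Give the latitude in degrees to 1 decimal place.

Mercator scale is k = sec φ = 1/cos φ.
1/cos φ = 2.15  ⇒  cos φ = 0.4651  ⇒  φ = arccos(0.4651) ≈ 62.3°.

62.3°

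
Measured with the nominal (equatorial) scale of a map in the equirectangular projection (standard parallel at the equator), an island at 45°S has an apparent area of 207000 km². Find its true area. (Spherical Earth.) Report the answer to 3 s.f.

146000 km²

For the equirectangular projection with φ₀ = 0 (plate carrée), h = 1 along meridians and k = sec φ along parallels.
Areal scale = h·k = 1 × sec φ; at 45°, h = 1.000, k = 1.414, so h·k = 1.414.
True area = apparent / (areal scale) = 207000 / 1.414 ≈ 146000 km².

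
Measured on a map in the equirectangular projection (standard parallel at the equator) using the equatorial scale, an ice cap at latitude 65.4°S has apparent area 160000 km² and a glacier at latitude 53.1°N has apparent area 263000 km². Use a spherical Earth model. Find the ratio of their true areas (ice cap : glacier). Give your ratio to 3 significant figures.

On the plate carrée, areal scale = h·k = 1 × sec φ, so true area = apparent × cos φ.
True area of ice cap: 160000 × cos(65.4°) = 160000 × 0.4163 = 66600 km².
True area of glacier: 263000 × cos(53.1°) = 263000 × 0.6004 = 157900 km².
Ratio = 66600 / 157900 ≈ 0.422.

0.422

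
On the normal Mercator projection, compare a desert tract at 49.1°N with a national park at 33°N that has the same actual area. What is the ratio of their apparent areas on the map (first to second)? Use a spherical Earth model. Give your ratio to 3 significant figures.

1.64

Mercator areal scale is sec²φ.
At 49.1°: sec²(49.1°) = 1/0.6547² = 2.333.
At 33°: sec²(33°) = 1/0.8387² = 1.422.
Ratio = 2.333/1.422 = cos²(33°)/cos²(49.1°) ≈ 1.64.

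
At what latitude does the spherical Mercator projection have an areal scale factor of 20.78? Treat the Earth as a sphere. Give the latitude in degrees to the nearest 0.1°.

77.3°

Mercator areal scale is sec²φ.
sec²φ = 20.78  ⇒  cos²φ = 0.04812  ⇒  cos φ = 0.2194.
φ = arccos(0.2194) ≈ 77.3°.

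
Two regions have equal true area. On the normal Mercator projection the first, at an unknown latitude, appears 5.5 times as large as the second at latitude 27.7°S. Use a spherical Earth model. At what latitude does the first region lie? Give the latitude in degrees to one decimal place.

Mercator areal scale is sec²φ, so apparent-area ratio = sec²φ₁ / sec²φ₂ = cos²φ₂ / cos²φ₁.
cos²φ₂ / cos²φ₁ = 5.5  ⇒  cos φ₁ = cos 27.7° / √5.5 = 0.8854/2.345 = 0.3775.
φ₁ = arccos(0.3775) ≈ 67.8°.

67.8°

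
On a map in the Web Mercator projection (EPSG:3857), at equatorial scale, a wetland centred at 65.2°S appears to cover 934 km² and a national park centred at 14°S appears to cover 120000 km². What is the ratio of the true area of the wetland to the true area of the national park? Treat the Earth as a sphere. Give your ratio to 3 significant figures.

0.00145

On Mercator the areal scale is sec²φ, so true area = apparent × cos²φ.
True area of wetland: 934 × cos²(65.2°) = 934 × 0.1759 = 164.3 km².
True area of national park: 120000 × cos²(14°) = 120000 × 0.9415 = 113000 km².
Ratio = 164.3 / 113000 ≈ 0.00145.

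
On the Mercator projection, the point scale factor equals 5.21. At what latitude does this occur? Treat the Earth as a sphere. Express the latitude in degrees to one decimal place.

Mercator scale is k = sec φ = 1/cos φ.
1/cos φ = 5.21  ⇒  cos φ = 0.1919  ⇒  φ = arccos(0.1919) ≈ 78.9°.

78.9°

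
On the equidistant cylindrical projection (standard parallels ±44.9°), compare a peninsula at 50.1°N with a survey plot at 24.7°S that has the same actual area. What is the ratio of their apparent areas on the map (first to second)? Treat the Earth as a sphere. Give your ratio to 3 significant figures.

1.42

In the equirectangular projection with standard parallel φ₀ = 44.9° (x = Rλ cos φ₀, y = Rφ), meridians are true-scale (h = 1) and the parallel scale is k = cos φ₀ / cos φ.
Areal scale at 50.1°: h·k = 1.000 × 1.104 = 1.104.
Areal scale at 24.7°: h·k = 1.000 × 0.7797 = 0.7797.
Ratio = 1.104/0.7797 ≈ 1.42.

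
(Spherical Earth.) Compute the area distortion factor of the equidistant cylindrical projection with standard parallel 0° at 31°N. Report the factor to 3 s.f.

1.17

Plate carrée maps x = Rλ, y = Rφ. The meridian scale is h = 1 and the parallel scale is k = 1/cos φ = sec φ.
Areal scale = h·k = 1 × sec φ; at 31°, h = 1.000, k = 1.167, so h·k = 1.167.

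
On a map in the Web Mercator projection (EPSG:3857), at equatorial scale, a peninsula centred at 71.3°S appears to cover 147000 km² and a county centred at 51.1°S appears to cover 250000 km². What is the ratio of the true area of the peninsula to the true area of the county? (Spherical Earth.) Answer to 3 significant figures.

0.153

On Mercator the areal scale is sec²φ, so true area = apparent × cos²φ.
True area of peninsula: 147000 × cos²(71.3°) = 147000 × 0.1028 = 15110 km².
True area of county: 250000 × cos²(51.1°) = 250000 × 0.3943 = 98580 km².
Ratio = 15110 / 98580 ≈ 0.153.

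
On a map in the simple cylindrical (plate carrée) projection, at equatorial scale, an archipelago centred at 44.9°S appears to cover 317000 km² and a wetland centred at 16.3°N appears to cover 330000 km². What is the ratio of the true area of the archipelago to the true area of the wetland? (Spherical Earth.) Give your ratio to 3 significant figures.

Plate carrée has h = 1 and k = sec φ, giving areal scale sec φ; true area = (apparent area) · cos φ.
True area of archipelago: 317000 × cos(44.9°) = 317000 × 0.7083 = 224500 km².
True area of wetland: 330000 × cos(16.3°) = 330000 × 0.9598 = 316700 km².
Ratio = 224500 / 316700 ≈ 0.709.

0.709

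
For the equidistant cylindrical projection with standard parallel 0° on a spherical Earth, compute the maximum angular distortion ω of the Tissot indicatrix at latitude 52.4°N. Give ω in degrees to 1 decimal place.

In the plate carrée (x = Rλ, y = Rφ), meridians are true-scale (h = 1) and parallels are stretched by k = sec φ.
At 52.4°: h = 1.000, k = 1.639; principal scales a = 1.639, b = 1.000.
sin(ω/2) = (a − b)/(a + b) = 0.6390/2.639 = 0.2421, so ω = 2 arcsin(0.2421) ≈ 28.0°.

28.0°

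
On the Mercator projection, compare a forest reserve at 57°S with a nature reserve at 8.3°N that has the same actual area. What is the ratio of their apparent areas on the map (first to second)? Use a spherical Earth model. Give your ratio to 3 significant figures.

3.30

Mercator is conformal with k = sec φ, so areal scale = k² = sec²φ.
At 57°: sec²(57°) = 1/0.5446² = 3.371.
At 8.3°: sec²(8.3°) = 1/0.9895² = 1.021.
Ratio = 3.371/1.021 = cos²(8.3°)/cos²(57°) ≈ 3.30.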